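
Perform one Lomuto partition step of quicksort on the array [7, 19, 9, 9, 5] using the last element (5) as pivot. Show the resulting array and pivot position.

Lomuto partition with pivot = 5:

Initial array: [7, 19, 9, 9, 5]

arr[0]=7 > 5: no swap
arr[1]=19 > 5: no swap
arr[2]=9 > 5: no swap
arr[3]=9 > 5: no swap

Place pivot at position 0: [5, 19, 9, 9, 7]
Pivot position: 0

After partitioning with pivot 5, the array becomes [5, 19, 9, 9, 7]. The pivot is placed at index 0. All elements to the left of the pivot are <= 5, and all elements to the right are > 5.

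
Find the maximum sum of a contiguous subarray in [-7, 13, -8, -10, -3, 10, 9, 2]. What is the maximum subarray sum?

Using Kadane's algorithm on [-7, 13, -8, -10, -3, 10, 9, 2]:

Scanning through the array:
Position 1 (value 13): max_ending_here = 13, max_so_far = 13
Position 2 (value -8): max_ending_here = 5, max_so_far = 13
Position 3 (value -10): max_ending_here = -5, max_so_far = 13
Position 4 (value -3): max_ending_here = -3, max_so_far = 13
Position 5 (value 10): max_ending_here = 10, max_so_far = 13
Position 6 (value 9): max_ending_here = 19, max_so_far = 19
Position 7 (value 2): max_ending_here = 21, max_so_far = 21

Maximum subarray: [10, 9, 2]
Maximum sum: 21

The maximum subarray is [10, 9, 2] with sum 21. This subarray runs from index 5 to index 7.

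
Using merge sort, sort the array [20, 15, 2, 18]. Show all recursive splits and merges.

Merge sort trace:

Split: [20, 15, 2, 18] -> [20, 15] and [2, 18]
  Split: [20, 15] -> [20] and [15]
  Merge: [20] + [15] -> [15, 20]
  Split: [2, 18] -> [2] and [18]
  Merge: [2] + [18] -> [2, 18]
Merge: [15, 20] + [2, 18] -> [2, 15, 18, 20]

Final sorted array: [2, 15, 18, 20]

The merge sort proceeds by recursively splitting the array and merging sorted halves.
After all merges, the sorted array is [2, 15, 18, 20].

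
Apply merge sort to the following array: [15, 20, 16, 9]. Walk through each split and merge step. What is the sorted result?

Merge sort trace:

Split: [15, 20, 16, 9] -> [15, 20] and [16, 9]
  Split: [15, 20] -> [15] and [20]
  Merge: [15] + [20] -> [15, 20]
  Split: [16, 9] -> [16] and [9]
  Merge: [16] + [9] -> [9, 16]
Merge: [15, 20] + [9, 16] -> [9, 15, 16, 20]

Final sorted array: [9, 15, 16, 20]

The merge sort proceeds by recursively splitting the array and merging sorted halves.
After all merges, the sorted array is [9, 15, 16, 20].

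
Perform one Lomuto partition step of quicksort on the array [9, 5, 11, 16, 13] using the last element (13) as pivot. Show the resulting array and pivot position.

Lomuto partition with pivot = 13:

Initial array: [9, 5, 11, 16, 13]

arr[0]=9 <= 13: swap with position 0, array becomes [9, 5, 11, 16, 13]
arr[1]=5 <= 13: swap with position 1, array becomes [9, 5, 11, 16, 13]
arr[2]=11 <= 13: swap with position 2, array becomes [9, 5, 11, 16, 13]
arr[3]=16 > 13: no swap

Place pivot at position 3: [9, 5, 11, 13, 16]
Pivot position: 3

After partitioning with pivot 13, the array becomes [9, 5, 11, 13, 16]. The pivot is placed at index 3. All elements to the left of the pivot are <= 13, and all elements to the right are > 13.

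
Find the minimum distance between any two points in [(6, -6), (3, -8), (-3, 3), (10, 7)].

Computing all pairwise distances among 4 points:

d((6, -6), (3, -8)) = 3.6056 <-- minimum
d((6, -6), (-3, 3)) = 12.7279
d((6, -6), (10, 7)) = 13.6015
d((3, -8), (-3, 3)) = 12.53
d((3, -8), (10, 7)) = 16.5529
d((-3, 3), (10, 7)) = 13.6015

Closest pair: (6, -6) and (3, -8) with distance 3.6056

The closest pair is (6, -6) and (3, -8) with Euclidean distance 3.6056. For 4 points, brute-force pairwise comparison is shown above. For large n, the divide-and-conquer algorithm (sort by x, recurse on halves, check the dividing strip) achieves O(n log n).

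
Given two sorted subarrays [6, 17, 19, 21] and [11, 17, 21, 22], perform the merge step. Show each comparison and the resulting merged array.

Merging process:

Compare 6 vs 11: take 6 from left. Merged: [6]
Compare 17 vs 11: take 11 from right. Merged: [6, 11]
Compare 17 vs 17: take 17 from left. Merged: [6, 11, 17]
Compare 19 vs 17: take 17 from right. Merged: [6, 11, 17, 17]
Compare 19 vs 21: take 19 from left. Merged: [6, 11, 17, 17, 19]
Compare 21 vs 21: take 21 from left. Merged: [6, 11, 17, 17, 19, 21]
Append remaining from right: [21, 22]. Merged: [6, 11, 17, 17, 19, 21, 21, 22]

Final merged array: [6, 11, 17, 17, 19, 21, 21, 22]
Total comparisons: 6

The merged array is [6, 11, 17, 17, 19, 21, 21, 22], requiring 6 comparisons. The merge step runs in O(n) time where n is the total number of elements.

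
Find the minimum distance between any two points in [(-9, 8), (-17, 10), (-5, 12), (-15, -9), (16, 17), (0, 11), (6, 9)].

Computing all pairwise distances among 7 points:

d((-9, 8), (-17, 10)) = 8.2462
d((-9, 8), (-5, 12)) = 5.6569
d((-9, 8), (-15, -9)) = 18.0278
d((-9, 8), (16, 17)) = 26.5707
d((-9, 8), (0, 11)) = 9.4868
d((-9, 8), (6, 9)) = 15.0333
d((-17, 10), (-5, 12)) = 12.1655
d((-17, 10), (-15, -9)) = 19.105
d((-17, 10), (16, 17)) = 33.7343
d((-17, 10), (0, 11)) = 17.0294
d((-17, 10), (6, 9)) = 23.0217
d((-5, 12), (-15, -9)) = 23.2594
d((-5, 12), (16, 17)) = 21.587
d((-5, 12), (0, 11)) = 5.099 <-- minimum
d((-5, 12), (6, 9)) = 11.4018
d((-15, -9), (16, 17)) = 40.4599
d((-15, -9), (0, 11)) = 25.0
d((-15, -9), (6, 9)) = 27.6586
d((16, 17), (0, 11)) = 17.088
d((16, 17), (6, 9)) = 12.8062
d((0, 11), (6, 9)) = 6.3246

Closest pair: (-5, 12) and (0, 11) with distance 5.099

The closest pair is (-5, 12) and (0, 11) with Euclidean distance 5.099. For 7 points, brute-force pairwise comparison is shown above. For large n, the divide-and-conquer algorithm (sort by x, recurse on halves, check the dividing strip) achieves O(n log n).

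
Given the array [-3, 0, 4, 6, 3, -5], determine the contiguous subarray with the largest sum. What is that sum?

Using Kadane's algorithm on [-3, 0, 4, 6, 3, -5]:

Scanning through the array:
Position 1 (value 0): max_ending_here = 0, max_so_far = 0
Position 2 (value 4): max_ending_here = 4, max_so_far = 4
Position 3 (value 6): max_ending_here = 10, max_so_far = 10
Position 4 (value 3): max_ending_here = 13, max_so_far = 13
Position 5 (value -5): max_ending_here = 8, max_so_far = 13

Maximum subarray: [0, 4, 6, 3]
Maximum sum: 13

The maximum subarray is [0, 4, 6, 3] with sum 13. This subarray runs from index 1 to index 4.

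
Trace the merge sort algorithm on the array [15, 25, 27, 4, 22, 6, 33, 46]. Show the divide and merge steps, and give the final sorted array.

Merge sort trace:

Split: [15, 25, 27, 4, 22, 6, 33, 46] -> [15, 25, 27, 4] and [22, 6, 33, 46]
  Split: [15, 25, 27, 4] -> [15, 25] and [27, 4]
    Split: [15, 25] -> [15] and [25]
    Merge: [15] + [25] -> [15, 25]
    Split: [27, 4] -> [27] and [4]
    Merge: [27] + [4] -> [4, 27]
  Merge: [15, 25] + [4, 27] -> [4, 15, 25, 27]
  Split: [22, 6, 33, 46] -> [22, 6] and [33, 46]
    Split: [22, 6] -> [22] and [6]
    Merge: [22] + [6] -> [6, 22]
    Split: [33, 46] -> [33] and [46]
    Merge: [33] + [46] -> [33, 46]
  Merge: [6, 22] + [33, 46] -> [6, 22, 33, 46]
Merge: [4, 15, 25, 27] + [6, 22, 33, 46] -> [4, 6, 15, 22, 25, 27, 33, 46]

Final sorted array: [4, 6, 15, 22, 25, 27, 33, 46]

The merge sort proceeds by recursively splitting the array and merging sorted halves.
After all merges, the sorted array is [4, 6, 15, 22, 25, 27, 33, 46].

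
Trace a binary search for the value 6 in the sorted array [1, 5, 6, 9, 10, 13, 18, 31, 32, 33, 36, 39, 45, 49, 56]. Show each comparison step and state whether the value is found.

Binary search for 6 in [1, 5, 6, 9, 10, 13, 18, 31, 32, 33, 36, 39, 45, 49, 56]:

lo=0, hi=14, mid=7, arr[mid]=31 -> 31 > 6, search left half
lo=0, hi=6, mid=3, arr[mid]=9 -> 9 > 6, search left half
lo=0, hi=2, mid=1, arr[mid]=5 -> 5 < 6, search right half
lo=2, hi=2, mid=2, arr[mid]=6 -> Found target at index 2!

Binary search finds 6 at index 2 after 4 comparisons. The search repeatedly halves the search space by comparing with the middle element.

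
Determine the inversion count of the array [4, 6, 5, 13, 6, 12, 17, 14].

Finding inversions in [4, 6, 5, 13, 6, 12, 17, 14]:

(1, 2): arr[1]=6 > arr[2]=5
(3, 4): arr[3]=13 > arr[4]=6
(3, 5): arr[3]=13 > arr[5]=12
(6, 7): arr[6]=17 > arr[7]=14

Total inversions: 4

The array has 4 inversion(s): (1,2), (3,4), (3,5), (6,7). Each pair (i,j) satisfies i < j and arr[i] > arr[j].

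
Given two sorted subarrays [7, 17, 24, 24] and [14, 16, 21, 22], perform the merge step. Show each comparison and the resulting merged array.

Merging process:

Compare 7 vs 14: take 7 from left. Merged: [7]
Compare 17 vs 14: take 14 from right. Merged: [7, 14]
Compare 17 vs 16: take 16 from right. Merged: [7, 14, 16]
Compare 17 vs 21: take 17 from left. Merged: [7, 14, 16, 17]
Compare 24 vs 21: take 21 from right. Merged: [7, 14, 16, 17, 21]
Compare 24 vs 22: take 22 from right. Merged: [7, 14, 16, 17, 21, 22]
Append remaining from left: [24, 24]. Merged: [7, 14, 16, 17, 21, 22, 24, 24]

Final merged array: [7, 14, 16, 17, 21, 22, 24, 24]
Total comparisons: 6

The merged array is [7, 14, 16, 17, 21, 22, 24, 24], requiring 6 comparisons. The merge step runs in O(n) time where n is the total number of elements.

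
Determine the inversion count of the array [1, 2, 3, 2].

Finding inversions in [1, 2, 3, 2]:

(2, 3): arr[2]=3 > arr[3]=2

Total inversions: 1

The array has 1 inversion(s): (2,3). Each pair (i,j) satisfies i < j and arr[i] > arr[j].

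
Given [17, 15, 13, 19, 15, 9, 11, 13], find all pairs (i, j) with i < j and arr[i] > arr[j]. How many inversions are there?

Finding inversions in [17, 15, 13, 19, 15, 9, 11, 13]:

(0, 1): arr[0]=17 > arr[1]=15
(0, 2): arr[0]=17 > arr[2]=13
(0, 4): arr[0]=17 > arr[4]=15
(0, 5): arr[0]=17 > arr[5]=9
(0, 6): arr[0]=17 > arr[6]=11
(0, 7): arr[0]=17 > arr[7]=13
(1, 2): arr[1]=15 > arr[2]=13
(1, 5): arr[1]=15 > arr[5]=9
(1, 6): arr[1]=15 > arr[6]=11
(1, 7): arr[1]=15 > arr[7]=13
(2, 5): arr[2]=13 > arr[5]=9
(2, 6): arr[2]=13 > arr[6]=11
(3, 4): arr[3]=19 > arr[4]=15
(3, 5): arr[3]=19 > arr[5]=9
(3, 6): arr[3]=19 > arr[6]=11
(3, 7): arr[3]=19 > arr[7]=13
(4, 5): arr[4]=15 > arr[5]=9
(4, 6): arr[4]=15 > arr[6]=11
(4, 7): arr[4]=15 > arr[7]=13

Total inversions: 19

The array has 19 inversion(s): (0,1), (0,2), (0,4), (0,5), (0,6), (0,7), (1,2), (1,5), (1,6), (1,7), (2,5), (2,6), (3,4), (3,5), (3,6), (3,7), (4,5), (4,6), (4,7). Each pair (i,j) satisfies i < j and arr[i] > arr[j].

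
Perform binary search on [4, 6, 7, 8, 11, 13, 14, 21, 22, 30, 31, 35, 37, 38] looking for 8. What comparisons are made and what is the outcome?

Binary search for 8 in [4, 6, 7, 8, 11, 13, 14, 21, 22, 30, 31, 35, 37, 38]:

lo=0, hi=13, mid=6, arr[mid]=14 -> 14 > 8, search left half
lo=0, hi=5, mid=2, arr[mid]=7 -> 7 < 8, search right half
lo=3, hi=5, mid=4, arr[mid]=11 -> 11 > 8, search left half
lo=3, hi=3, mid=3, arr[mid]=8 -> Found target at index 3!

Binary search finds 8 at index 3 after 4 comparisons. The search repeatedly halves the search space by comparing with the middle element.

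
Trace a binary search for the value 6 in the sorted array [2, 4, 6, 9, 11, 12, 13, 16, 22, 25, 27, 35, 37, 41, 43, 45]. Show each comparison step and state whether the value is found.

Binary search for 6 in [2, 4, 6, 9, 11, 12, 13, 16, 22, 25, 27, 35, 37, 41, 43, 45]:

lo=0, hi=15, mid=7, arr[mid]=16 -> 16 > 6, search left half
lo=0, hi=6, mid=3, arr[mid]=9 -> 9 > 6, search left half
lo=0, hi=2, mid=1, arr[mid]=4 -> 4 < 6, search right half
lo=2, hi=2, mid=2, arr[mid]=6 -> Found target at index 2!

Binary search finds 6 at index 2 after 4 comparisons. The search repeatedly halves the search space by comparing with the middle element.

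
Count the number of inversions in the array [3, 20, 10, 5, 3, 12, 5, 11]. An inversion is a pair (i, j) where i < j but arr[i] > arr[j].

Finding inversions in [3, 20, 10, 5, 3, 12, 5, 11]:

(1, 2): arr[1]=20 > arr[2]=10
(1, 3): arr[1]=20 > arr[3]=5
(1, 4): arr[1]=20 > arr[4]=3
(1, 5): arr[1]=20 > arr[5]=12
(1, 6): arr[1]=20 > arr[6]=5
(1, 7): arr[1]=20 > arr[7]=11
(2, 3): arr[2]=10 > arr[3]=5
(2, 4): arr[2]=10 > arr[4]=3
(2, 6): arr[2]=10 > arr[6]=5
(3, 4): arr[3]=5 > arr[4]=3
(5, 6): arr[5]=12 > arr[6]=5
(5, 7): arr[5]=12 > arr[7]=11

Total inversions: 12

The array has 12 inversion(s): (1,2), (1,3), (1,4), (1,5), (1,6), (1,7), (2,3), (2,4), (2,6), (3,4), (5,6), (5,7). Each pair (i,j) satisfies i < j and arr[i] > arr[j].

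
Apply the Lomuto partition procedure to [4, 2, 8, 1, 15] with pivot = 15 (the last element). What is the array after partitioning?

Lomuto partition with pivot = 15:

Initial array: [4, 2, 8, 1, 15]

arr[0]=4 <= 15: swap with position 0, array becomes [4, 2, 8, 1, 15]
arr[1]=2 <= 15: swap with position 1, array becomes [4, 2, 8, 1, 15]
arr[2]=8 <= 15: swap with position 2, array becomes [4, 2, 8, 1, 15]
arr[3]=1 <= 15: swap with position 3, array becomes [4, 2, 8, 1, 15]

Place pivot at position 4: [4, 2, 8, 1, 15]
Pivot position: 4

After partitioning with pivot 15, the array becomes [4, 2, 8, 1, 15]. The pivot is placed at index 4. All elements to the left of the pivot are <= 15, and all elements to the right are > 15.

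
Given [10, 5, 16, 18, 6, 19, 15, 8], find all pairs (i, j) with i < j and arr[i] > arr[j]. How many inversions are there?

Finding inversions in [10, 5, 16, 18, 6, 19, 15, 8]:

(0, 1): arr[0]=10 > arr[1]=5
(0, 4): arr[0]=10 > arr[4]=6
(0, 7): arr[0]=10 > arr[7]=8
(2, 4): arr[2]=16 > arr[4]=6
(2, 6): arr[2]=16 > arr[6]=15
(2, 7): arr[2]=16 > arr[7]=8
(3, 4): arr[3]=18 > arr[4]=6
(3, 6): arr[3]=18 > arr[6]=15
(3, 7): arr[3]=18 > arr[7]=8
(5, 6): arr[5]=19 > arr[6]=15
(5, 7): arr[5]=19 > arr[7]=8
(6, 7): arr[6]=15 > arr[7]=8

Total inversions: 12

The array has 12 inversion(s): (0,1), (0,4), (0,7), (2,4), (2,6), (2,7), (3,4), (3,6), (3,7), (5,6), (5,7), (6,7). Each pair (i,j) satisfies i < j and arr[i] > arr[j].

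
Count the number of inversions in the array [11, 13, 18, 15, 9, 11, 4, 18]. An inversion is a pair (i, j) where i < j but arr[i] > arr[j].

Finding inversions in [11, 13, 18, 15, 9, 11, 4, 18]:

(0, 4): arr[0]=11 > arr[4]=9
(0, 6): arr[0]=11 > arr[6]=4
(1, 4): arr[1]=13 > arr[4]=9
(1, 5): arr[1]=13 > arr[5]=11
(1, 6): arr[1]=13 > arr[6]=4
(2, 3): arr[2]=18 > arr[3]=15
(2, 4): arr[2]=18 > arr[4]=9
(2, 5): arr[2]=18 > arr[5]=11
(2, 6): arr[2]=18 > arr[6]=4
(3, 4): arr[3]=15 > arr[4]=9
(3, 5): arr[3]=15 > arr[5]=11
(3, 6): arr[3]=15 > arr[6]=4
(4, 6): arr[4]=9 > arr[6]=4
(5, 6): arr[5]=11 > arr[6]=4

Total inversions: 14

The array has 14 inversion(s): (0,4), (0,6), (1,4), (1,5), (1,6), (2,3), (2,4), (2,5), (2,6), (3,4), (3,5), (3,6), (4,6), (5,6). Each pair (i,j) satisfies i < j and arr[i] > arr[j].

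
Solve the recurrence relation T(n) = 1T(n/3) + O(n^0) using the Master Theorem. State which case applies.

Master Theorem for T(n) = 1T(n/3) + O(n^0):

a = 1, b = 3, c = 0
log_b(a) = log_3(1) = 0.0000

Case 2: c = 0 = log_3(1) = 0.0000
T(n) = O(n^0 log n) = O(log n)

For T(n) = 1T(n/3) + O(n^0): log_3(1) = 0.0000. This is Case 2 of the Master Theorem (c = log_b(a), equal work at all levels), giving O(log n).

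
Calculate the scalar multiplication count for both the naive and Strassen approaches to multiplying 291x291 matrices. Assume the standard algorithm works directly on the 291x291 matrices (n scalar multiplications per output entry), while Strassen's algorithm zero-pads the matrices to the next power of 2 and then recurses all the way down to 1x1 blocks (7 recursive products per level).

Matrix multiplication for 291x291 matrices:

Strassen's algorithm requires power-of-2 dimensions. Pad 291x291 to 512x512 (next power of 2).

Standard algorithm: 291^3 = 24642171 multiplications
Strassen's algorithm: 7^(log2(512)) = 7^9 = 40353607 multiplications
Difference: 24642171 - 40353607 = -15711436 (Strassen uses MORE here due to padding overhead — for small or just-over-power-of-2 n, padding can outweigh the per-level savings)

Standard: 24642171 multiplications (291^3). Strassen: 40353607 multiplications (7^9, after padding to 512x512). Strassen reduces 8 recursive multiplications to 7 at each level.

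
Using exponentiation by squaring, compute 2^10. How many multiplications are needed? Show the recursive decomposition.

Computing 2^10 by squaring (build up from 2^1; each line after the first costs one multiplication):

2^1 = 2
2^2 = (2^1)^2 = 2^2 = 4
2^4 = (2^2)^2 = 4^2 = 16
2^5 = 2 * 2^4 = 2 * 16 = 32
2^10 = (2^5)^2 = 32^2 = 1024

Result: 1024
Multiplications needed: 4 (4 lines after 2^1)

2^10 = 1024. Using exponentiation by squaring, this requires 4 multiplications. The key idea: if the exponent is even, square the half-power; if odd, multiply by the base once.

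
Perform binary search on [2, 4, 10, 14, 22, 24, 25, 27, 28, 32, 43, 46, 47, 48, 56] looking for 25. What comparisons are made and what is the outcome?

Binary search for 25 in [2, 4, 10, 14, 22, 24, 25, 27, 28, 32, 43, 46, 47, 48, 56]:

lo=0, hi=14, mid=7, arr[mid]=27 -> 27 > 25, search left half
lo=0, hi=6, mid=3, arr[mid]=14 -> 14 < 25, search right half
lo=4, hi=6, mid=5, arr[mid]=24 -> 24 < 25, search right half
lo=6, hi=6, mid=6, arr[mid]=25 -> Found target at index 6!

Binary search finds 25 at index 6 after 4 comparisons. The search repeatedly halves the search space by comparing with the middle element.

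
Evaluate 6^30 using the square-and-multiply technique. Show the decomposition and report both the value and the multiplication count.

Computing 6^30 by squaring (build up from 6^1; each line after the first costs one multiplication):

6^1 = 6
6^2 = (6^1)^2 = 6^2 = 36
6^3 = 6 * 6^2 = 6 * 36 = 216
6^6 = (6^3)^2 = 216^2 = 46656
6^7 = 6 * 6^6 = 6 * 46656 = 279936
6^14 = (6^7)^2 = 279936^2 = 78364164096
6^15 = 6 * 6^14 = 6 * 78364164096 = 470184984576
6^30 = (6^15)^2 = 470184984576^2 = 221073919720733357899776

Result: 221073919720733357899776
Multiplications needed: 7 (7 lines after 6^1)

6^30 = 221073919720733357899776. Using exponentiation by squaring, this requires 7 multiplications. The key idea: if the exponent is even, square the half-power; if odd, multiply by the base once.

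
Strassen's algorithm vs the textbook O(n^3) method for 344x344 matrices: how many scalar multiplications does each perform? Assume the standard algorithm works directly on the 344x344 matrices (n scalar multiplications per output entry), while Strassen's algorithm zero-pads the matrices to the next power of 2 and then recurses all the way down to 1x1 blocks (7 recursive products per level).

Matrix multiplication for 344x344 matrices:

Strassen's algorithm requires power-of-2 dimensions. Pad 344x344 to 512x512 (next power of 2).

Standard algorithm: 344^3 = 40707584 multiplications
Strassen's algorithm: 7^(log2(512)) = 7^9 = 40353607 multiplications
Savings: 40707584 - 40353607 = 353977 multiplications

Standard: 40707584 multiplications (344^3). Strassen: 40353607 multiplications (7^9, after padding to 512x512). Strassen reduces 8 recursive multiplications to 7 at each level.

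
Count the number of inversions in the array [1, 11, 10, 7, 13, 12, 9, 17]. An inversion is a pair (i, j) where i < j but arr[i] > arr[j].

Finding inversions in [1, 11, 10, 7, 13, 12, 9, 17]:

(1, 2): arr[1]=11 > arr[2]=10
(1, 3): arr[1]=11 > arr[3]=7
(1, 6): arr[1]=11 > arr[6]=9
(2, 3): arr[2]=10 > arr[3]=7
(2, 6): arr[2]=10 > arr[6]=9
(4, 5): arr[4]=13 > arr[5]=12
(4, 6): arr[4]=13 > arr[6]=9
(5, 6): arr[5]=12 > arr[6]=9

Total inversions: 8

The array has 8 inversion(s): (1,2), (1,3), (1,6), (2,3), (2,6), (4,5), (4,6), (5,6). Each pair (i,j) satisfies i < j and arr[i] > arr[j].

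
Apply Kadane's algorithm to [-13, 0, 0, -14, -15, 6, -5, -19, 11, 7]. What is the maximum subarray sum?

Using Kadane's algorithm on [-13, 0, 0, -14, -15, 6, -5, -19, 11, 7]:

Scanning through the array:
Position 1 (value 0): max_ending_here = 0, max_so_far = 0
Position 2 (value 0): max_ending_here = 0, max_so_far = 0
Position 3 (value -14): max_ending_here = -14, max_so_far = 0
Position 4 (value -15): max_ending_here = -15, max_so_far = 0
Position 5 (value 6): max_ending_here = 6, max_so_far = 6
Position 6 (value -5): max_ending_here = 1, max_so_far = 6
Position 7 (value -19): max_ending_here = -18, max_so_far = 6
Position 8 (value 11): max_ending_here = 11, max_so_far = 11
Position 9 (value 7): max_ending_here = 18, max_so_far = 18

Maximum subarray: [11, 7]
Maximum sum: 18

The maximum subarray is [11, 7] with sum 18. This subarray runs from index 8 to index 9.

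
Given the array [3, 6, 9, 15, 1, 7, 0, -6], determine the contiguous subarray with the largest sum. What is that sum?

Using Kadane's algorithm on [3, 6, 9, 15, 1, 7, 0, -6]:

Scanning through the array:
Position 1 (value 6): max_ending_here = 9, max_so_far = 9
Position 2 (value 9): max_ending_here = 18, max_so_far = 18
Position 3 (value 15): max_ending_here = 33, max_so_far = 33
Position 4 (value 1): max_ending_here = 34, max_so_far = 34
Position 5 (value 7): max_ending_here = 41, max_so_far = 41
Position 6 (value 0): max_ending_here = 41, max_so_far = 41
Position 7 (value -6): max_ending_here = 35, max_so_far = 41

Maximum subarray: [3, 6, 9, 15, 1, 7]
Maximum sum: 41

The maximum subarray is [3, 6, 9, 15, 1, 7] with sum 41. This subarray runs from index 0 to index 5.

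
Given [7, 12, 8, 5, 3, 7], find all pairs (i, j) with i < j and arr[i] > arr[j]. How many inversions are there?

Finding inversions in [7, 12, 8, 5, 3, 7]:

(0, 3): arr[0]=7 > arr[3]=5
(0, 4): arr[0]=7 > arr[4]=3
(1, 2): arr[1]=12 > arr[2]=8
(1, 3): arr[1]=12 > arr[3]=5
(1, 4): arr[1]=12 > arr[4]=3
(1, 5): arr[1]=12 > arr[5]=7
(2, 3): arr[2]=8 > arr[3]=5
(2, 4): arr[2]=8 > arr[4]=3
(2, 5): arr[2]=8 > arr[5]=7
(3, 4): arr[3]=5 > arr[4]=3

Total inversions: 10

The array has 10 inversion(s): (0,3), (0,4), (1,2), (1,3), (1,4), (1,5), (2,3), (2,4), (2,5), (3,4). Each pair (i,j) satisfies i < j and arr[i] > arr[j].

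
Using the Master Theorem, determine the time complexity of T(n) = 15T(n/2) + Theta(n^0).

Master Theorem for T(n) = 15T(n/2) + O(n^0):

a = 15, b = 2, c = 0
log_b(a) = log_2(15) = 3.9069

Case 1: c = 0 < log_2(15) = 3.9069
T(n) = O(n^(log_2 15))

For T(n) = 15T(n/2) + O(n^0): log_2(15) = 3.9069. This is Case 1 of the Master Theorem (c < log_b(a), work dominated by leaves), giving O(n^(log_2 15)).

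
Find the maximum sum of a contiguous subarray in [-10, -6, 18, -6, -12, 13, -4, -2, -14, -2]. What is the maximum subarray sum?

Using Kadane's algorithm on [-10, -6, 18, -6, -12, 13, -4, -2, -14, -2]:

Scanning through the array:
Position 1 (value -6): max_ending_here = -6, max_so_far = -6
Position 2 (value 18): max_ending_here = 18, max_so_far = 18
Position 3 (value -6): max_ending_here = 12, max_so_far = 18
Position 4 (value -12): max_ending_here = 0, max_so_far = 18
Position 5 (value 13): max_ending_here = 13, max_so_far = 18
Position 6 (value -4): max_ending_here = 9, max_so_far = 18
Position 7 (value -2): max_ending_here = 7, max_so_far = 18
Position 8 (value -14): max_ending_here = -7, max_so_far = 18
Position 9 (value -2): max_ending_here = -2, max_so_far = 18

Maximum subarray: [18]
Maximum sum: 18

The maximum subarray is [18] with sum 18. This subarray runs from index 2 to index 2.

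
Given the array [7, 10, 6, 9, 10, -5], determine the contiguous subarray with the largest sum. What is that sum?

Using Kadane's algorithm on [7, 10, 6, 9, 10, -5]:

Scanning through the array:
Position 1 (value 10): max_ending_here = 17, max_so_far = 17
Position 2 (value 6): max_ending_here = 23, max_so_far = 23
Position 3 (value 9): max_ending_here = 32, max_so_far = 32
Position 4 (value 10): max_ending_here = 42, max_so_far = 42
Position 5 (value -5): max_ending_here = 37, max_so_far = 42

Maximum subarray: [7, 10, 6, 9, 10]
Maximum sum: 42

The maximum subarray is [7, 10, 6, 9, 10] with sum 42. This subarray runs from index 0 to index 4.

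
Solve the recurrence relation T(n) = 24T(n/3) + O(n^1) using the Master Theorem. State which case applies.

Master Theorem for T(n) = 24T(n/3) + O(n^1):

a = 24, b = 3, c = 1
log_b(a) = log_3(24) = 2.8928

Case 1: c = 1 < log_3(24) = 2.8928
T(n) = O(n^(log_3 24))

For T(n) = 24T(n/3) + O(n^1): log_3(24) = 2.8928. This is Case 1 of the Master Theorem (c < log_b(a), work dominated by leaves), giving O(n^(log_3 24)).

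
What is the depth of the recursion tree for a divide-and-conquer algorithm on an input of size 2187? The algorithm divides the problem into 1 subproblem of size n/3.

For divide and conquer with division factor 3:

Problem sizes at each level:
Level 0: 2187
Level 1: 729
Level 2: 243
Level 3: 81
Level 4: 27
Level 5: 9
Level 6: 3
Level 7: 1

The root is level 0 and the size-1 base case is level 7 (the tree spans levels 0 through 7, i.e. 8 levels counting the root), so the depth is the number of divisions: log_3(2187) = 7

The recursion tree depth is log_3(2187) = 7. At each level, the problem size is divided by 3, so it takes 7 divisions to reduce to a base case of size 1. The algorithm makes 1 recursive call at each level.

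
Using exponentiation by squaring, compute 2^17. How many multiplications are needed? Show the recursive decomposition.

Computing 2^17 by squaring (build up from 2^1; each line after the first costs one multiplication):

2^1 = 2
2^2 = (2^1)^2 = 2^2 = 4
2^4 = (2^2)^2 = 4^2 = 16
2^8 = (2^4)^2 = 16^2 = 256
2^16 = (2^8)^2 = 256^2 = 65536
2^17 = 2 * 2^16 = 2 * 65536 = 131072

Result: 131072
Multiplications needed: 5 (5 lines after 2^1)

2^17 = 131072. Using exponentiation by squaring, this requires 5 multiplications. The key idea: if the exponent is even, square the half-power; if odd, multiply by the base once.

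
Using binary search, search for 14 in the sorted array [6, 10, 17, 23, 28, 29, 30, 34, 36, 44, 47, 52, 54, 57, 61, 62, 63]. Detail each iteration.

Binary search for 14 in [6, 10, 17, 23, 28, 29, 30, 34, 36, 44, 47, 52, 54, 57, 61, 62, 63]:

lo=0, hi=16, mid=8, arr[mid]=36 -> 36 > 14, search left half
lo=0, hi=7, mid=3, arr[mid]=23 -> 23 > 14, search left half
lo=0, hi=2, mid=1, arr[mid]=10 -> 10 < 14, search right half
lo=2, hi=2, mid=2, arr[mid]=17 -> 17 > 14, search left half
lo=2 > hi=1, target 14 not found

Binary search determines that 14 is not in the array after 4 comparisons. The search space was exhausted without finding the target.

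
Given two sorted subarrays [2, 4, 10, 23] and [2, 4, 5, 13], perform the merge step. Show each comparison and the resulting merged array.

Merging process:

Compare 2 vs 2: take 2 from left. Merged: [2]
Compare 4 vs 2: take 2 from right. Merged: [2, 2]
Compare 4 vs 4: take 4 from left. Merged: [2, 2, 4]
Compare 10 vs 4: take 4 from right. Merged: [2, 2, 4, 4]
Compare 10 vs 5: take 5 from right. Merged: [2, 2, 4, 4, 5]
Compare 10 vs 13: take 10 from left. Merged: [2, 2, 4, 4, 5, 10]
Compare 23 vs 13: take 13 from right. Merged: [2, 2, 4, 4, 5, 10, 13]
Append remaining from left: [23]. Merged: [2, 2, 4, 4, 5, 10, 13, 23]

Final merged array: [2, 2, 4, 4, 5, 10, 13, 23]
Total comparisons: 7

The merged array is [2, 2, 4, 4, 5, 10, 13, 23], requiring 7 comparisons. The merge step runs in O(n) time where n is the total number of elements.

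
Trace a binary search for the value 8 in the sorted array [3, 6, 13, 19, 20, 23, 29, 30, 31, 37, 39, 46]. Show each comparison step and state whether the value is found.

Binary search for 8 in [3, 6, 13, 19, 20, 23, 29, 30, 31, 37, 39, 46]:

lo=0, hi=11, mid=5, arr[mid]=23 -> 23 > 8, search left half
lo=0, hi=4, mid=2, arr[mid]=13 -> 13 > 8, search left half
lo=0, hi=1, mid=0, arr[mid]=3 -> 3 < 8, search right half
lo=1, hi=1, mid=1, arr[mid]=6 -> 6 < 8, search right half
lo=2 > hi=1, target 8 not found

Binary search determines that 8 is not in the array after 4 comparisons. The search space was exhausted without finding the target.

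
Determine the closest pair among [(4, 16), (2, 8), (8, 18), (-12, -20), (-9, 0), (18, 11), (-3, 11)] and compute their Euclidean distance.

Computing all pairwise distances among 7 points:

d((4, 16), (2, 8)) = 8.2462
d((4, 16), (8, 18)) = 4.4721 <-- minimum
d((4, 16), (-12, -20)) = 39.3954
d((4, 16), (-9, 0)) = 20.6155
d((4, 16), (18, 11)) = 14.8661
d((4, 16), (-3, 11)) = 8.6023
d((2, 8), (8, 18)) = 11.6619
d((2, 8), (-12, -20)) = 31.305
d((2, 8), (-9, 0)) = 13.6015
d((2, 8), (18, 11)) = 16.2788
d((2, 8), (-3, 11)) = 5.831
d((8, 18), (-12, -20)) = 42.9418
d((8, 18), (-9, 0)) = 24.7588
d((8, 18), (18, 11)) = 12.2066
d((8, 18), (-3, 11)) = 13.0384
d((-12, -20), (-9, 0)) = 20.2237
d((-12, -20), (18, 11)) = 43.1393
d((-12, -20), (-3, 11)) = 32.28
d((-9, 0), (18, 11)) = 29.1548
d((-9, 0), (-3, 11)) = 12.53
d((18, 11), (-3, 11)) = 21.0

Closest pair: (4, 16) and (8, 18) with distance 4.4721

The closest pair is (4, 16) and (8, 18) with Euclidean distance 4.4721. For 7 points, brute-force pairwise comparison is shown above. For large n, the divide-and-conquer algorithm (sort by x, recurse on halves, check the dividing strip) achieves O(n log n).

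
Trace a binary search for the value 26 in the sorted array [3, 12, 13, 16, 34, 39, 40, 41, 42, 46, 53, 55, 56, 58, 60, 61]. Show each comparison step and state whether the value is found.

Binary search for 26 in [3, 12, 13, 16, 34, 39, 40, 41, 42, 46, 53, 55, 56, 58, 60, 61]:

lo=0, hi=15, mid=7, arr[mid]=41 -> 41 > 26, search left half
lo=0, hi=6, mid=3, arr[mid]=16 -> 16 < 26, search right half
lo=4, hi=6, mid=5, arr[mid]=39 -> 39 > 26, search left half
lo=4, hi=4, mid=4, arr[mid]=34 -> 34 > 26, search left half
lo=4 > hi=3, target 26 not found

Binary search determines that 26 is not in the array after 4 comparisons. The search space was exhausted without finding the target.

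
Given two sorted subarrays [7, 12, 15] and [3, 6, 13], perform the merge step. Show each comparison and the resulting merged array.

Merging process:

Compare 7 vs 3: take 3 from right. Merged: [3]
Compare 7 vs 6: take 6 from right. Merged: [3, 6]
Compare 7 vs 13: take 7 from left. Merged: [3, 6, 7]
Compare 12 vs 13: take 12 from left. Merged: [3, 6, 7, 12]
Compare 15 vs 13: take 13 from right. Merged: [3, 6, 7, 12, 13]
Append remaining from left: [15]. Merged: [3, 6, 7, 12, 13, 15]

Final merged array: [3, 6, 7, 12, 13, 15]
Total comparisons: 5

The merged array is [3, 6, 7, 12, 13, 15], requiring 5 comparisons. The merge step runs in O(n) time where n is the total number of elements.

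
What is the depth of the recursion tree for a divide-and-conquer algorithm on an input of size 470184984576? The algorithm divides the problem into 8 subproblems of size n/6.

For divide and conquer with division factor 6:

Problem sizes at each level:
Level 0: 470184984576
Level 1: 78364164096
Level 2: 13060694016
Level 3: 2176782336
Level 4: 362797056
Level 5: 60466176
Level 6: 10077696
Level 7: 1679616
Level 8: 279936
Level 9: 46656
Level 10: 7776
Level 11: 1296
Level 12: 216
Level 13: 36
Level 14: 6
Level 15: 1

The root is level 0 and the size-1 base case is level 15 (the tree spans levels 0 through 15, i.e. 16 levels counting the root), so the depth is the number of divisions: log_6(470184984576) = 15

The recursion tree depth is log_6(470184984576) = 15. At each level, the problem size is divided by 6, so it takes 15 divisions to reduce to a base case of size 1. The algorithm makes 8 recursive calls at each level.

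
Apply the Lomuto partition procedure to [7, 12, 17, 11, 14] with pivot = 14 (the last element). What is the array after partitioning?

Lomuto partition with pivot = 14:

Initial array: [7, 12, 17, 11, 14]

arr[0]=7 <= 14: swap with position 0, array becomes [7, 12, 17, 11, 14]
arr[1]=12 <= 14: swap with position 1, array becomes [7, 12, 17, 11, 14]
arr[2]=17 > 14: no swap
arr[3]=11 <= 14: swap with position 2, array becomes [7, 12, 11, 17, 14]

Place pivot at position 3: [7, 12, 11, 14, 17]
Pivot position: 3

After partitioning with pivot 14, the array becomes [7, 12, 11, 14, 17]. The pivot is placed at index 3. All elements to the left of the pivot are <= 14, and all elements to the right are > 14.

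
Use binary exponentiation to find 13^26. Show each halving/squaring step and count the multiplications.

Computing 13^26 by squaring (build up from 13^1; each line after the first costs one multiplication):

13^1 = 13
13^2 = (13^1)^2 = 13^2 = 169
13^3 = 13 * 13^2 = 13 * 169 = 2197
13^6 = (13^3)^2 = 2197^2 = 4826809
13^12 = (13^6)^2 = 4826809^2 = 23298085122481
13^13 = 13 * 13^12 = 13 * 23298085122481 = 302875106592253
13^26 = (13^13)^2 = 302875106592253^2 = 91733330193268616658399616009

Result: 91733330193268616658399616009
Multiplications needed: 6 (6 lines after 13^1)

13^26 = 91733330193268616658399616009. Using exponentiation by squaring, this requires 6 multiplications. The key idea: if the exponent is even, square the half-power; if odd, multiply by the base once.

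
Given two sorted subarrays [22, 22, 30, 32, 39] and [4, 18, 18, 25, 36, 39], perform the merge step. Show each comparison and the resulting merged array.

Merging process:

Compare 22 vs 4: take 4 from right. Merged: [4]
Compare 22 vs 18: take 18 from right. Merged: [4, 18]
Compare 22 vs 18: take 18 from right. Merged: [4, 18, 18]
Compare 22 vs 25: take 22 from left. Merged: [4, 18, 18, 22]
Compare 22 vs 25: take 22 from left. Merged: [4, 18, 18, 22, 22]
Compare 30 vs 25: take 25 from right. Merged: [4, 18, 18, 22, 22, 25]
Compare 30 vs 36: take 30 from left. Merged: [4, 18, 18, 22, 22, 25, 30]
Compare 32 vs 36: take 32 from left. Merged: [4, 18, 18, 22, 22, 25, 30, 32]
Compare 39 vs 36: take 36 from right. Merged: [4, 18, 18, 22, 22, 25, 30, 32, 36]
Compare 39 vs 39: take 39 from left. Merged: [4, 18, 18, 22, 22, 25, 30, 32, 36, 39]
Append remaining from right: [39]. Merged: [4, 18, 18, 22, 22, 25, 30, 32, 36, 39, 39]

Final merged array: [4, 18, 18, 22, 22, 25, 30, 32, 36, 39, 39]
Total comparisons: 10

The merged array is [4, 18, 18, 22, 22, 25, 30, 32, 36, 39, 39], requiring 10 comparisons. The merge step runs in O(n) time where n is the total number of elements.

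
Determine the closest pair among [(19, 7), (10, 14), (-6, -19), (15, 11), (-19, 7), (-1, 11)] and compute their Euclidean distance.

Computing all pairwise distances among 6 points:

d((19, 7), (10, 14)) = 11.4018
d((19, 7), (-6, -19)) = 36.0694
d((19, 7), (15, 11)) = 5.6569 <-- minimum
d((19, 7), (-19, 7)) = 38.0
d((19, 7), (-1, 11)) = 20.3961
d((10, 14), (-6, -19)) = 36.6742
d((10, 14), (15, 11)) = 5.831
d((10, 14), (-19, 7)) = 29.8329
d((10, 14), (-1, 11)) = 11.4018
d((-6, -19), (15, 11)) = 36.6197
d((-6, -19), (-19, 7)) = 29.0689
d((-6, -19), (-1, 11)) = 30.4138
d((15, 11), (-19, 7)) = 34.2345
d((15, 11), (-1, 11)) = 16.0
d((-19, 7), (-1, 11)) = 18.4391

Closest pair: (19, 7) and (15, 11) with distance 5.6569

The closest pair is (19, 7) and (15, 11) with Euclidean distance 5.6569. For 6 points, brute-force pairwise comparison is shown above. For large n, the divide-and-conquer algorithm (sort by x, recurse on halves, check the dividing strip) achieves O(n log n).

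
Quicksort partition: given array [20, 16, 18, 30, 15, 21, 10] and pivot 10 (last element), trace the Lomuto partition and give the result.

Lomuto partition with pivot = 10:

Initial array: [20, 16, 18, 30, 15, 21, 10]

arr[0]=20 > 10: no swap
arr[1]=16 > 10: no swap
arr[2]=18 > 10: no swap
arr[3]=30 > 10: no swap
arr[4]=15 > 10: no swap
arr[5]=21 > 10: no swap

Place pivot at position 0: [10, 16, 18, 30, 15, 21, 20]
Pivot position: 0

After partitioning with pivot 10, the array becomes [10, 16, 18, 30, 15, 21, 20]. The pivot is placed at index 0. All elements to the left of the pivot are <= 10, and all elements to the right are > 10.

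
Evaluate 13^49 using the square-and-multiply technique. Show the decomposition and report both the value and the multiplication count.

Computing 13^49 by squaring (build up from 13^1; each line after the first costs one multiplication):

13^1 = 13
13^2 = (13^1)^2 = 13^2 = 169
13^3 = 13 * 13^2 = 13 * 169 = 2197
13^6 = (13^3)^2 = 2197^2 = 4826809
13^12 = (13^6)^2 = 4826809^2 = 23298085122481
13^24 = (13^12)^2 = 23298085122481^2 = 542800770374370512771595361
13^48 = (13^24)^2 = 542800770374370512771595361^2 = 294632676319010105335586872991323185304149065116720321
13^49 = 13 * 13^48 = 13 * 294632676319010105335586872991323185304149065116720321 = 3830224792147131369362629348887201408953937846517364173

Result: 3830224792147131369362629348887201408953937846517364173
Multiplications needed: 7 (7 lines after 13^1)

13^49 = 3830224792147131369362629348887201408953937846517364173. Using exponentiation by squaring, this requires 7 multiplications. The key idea: if the exponent is even, square the half-power; if odd, multiply by the base once.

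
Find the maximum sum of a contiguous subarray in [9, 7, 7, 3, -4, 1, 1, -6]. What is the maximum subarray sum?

Using Kadane's algorithm on [9, 7, 7, 3, -4, 1, 1, -6]:

Scanning through the array:
Position 1 (value 7): max_ending_here = 16, max_so_far = 16
Position 2 (value 7): max_ending_here = 23, max_so_far = 23
Position 3 (value 3): max_ending_here = 26, max_so_far = 26
Position 4 (value -4): max_ending_here = 22, max_so_far = 26
Position 5 (value 1): max_ending_here = 23, max_so_far = 26
Position 6 (value 1): max_ending_here = 24, max_so_far = 26
Position 7 (value -6): max_ending_here = 18, max_so_far = 26

Maximum subarray: [9, 7, 7, 3]
Maximum sum: 26

The maximum subarray is [9, 7, 7, 3] with sum 26. This subarray runs from index 0 to index 3.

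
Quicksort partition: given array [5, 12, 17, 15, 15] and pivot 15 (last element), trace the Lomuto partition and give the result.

Lomuto partition with pivot = 15:

Initial array: [5, 12, 17, 15, 15]

arr[0]=5 <= 15: swap with position 0, array becomes [5, 12, 17, 15, 15]
arr[1]=12 <= 15: swap with position 1, array becomes [5, 12, 17, 15, 15]
arr[2]=17 > 15: no swap
arr[3]=15 <= 15: swap with position 2, array becomes [5, 12, 15, 17, 15]

Place pivot at position 3: [5, 12, 15, 15, 17]
Pivot position: 3

After partitioning with pivot 15, the array becomes [5, 12, 15, 15, 17]. The pivot is placed at index 3. All elements to the left of the pivot are <= 15, and all elements to the right are > 15.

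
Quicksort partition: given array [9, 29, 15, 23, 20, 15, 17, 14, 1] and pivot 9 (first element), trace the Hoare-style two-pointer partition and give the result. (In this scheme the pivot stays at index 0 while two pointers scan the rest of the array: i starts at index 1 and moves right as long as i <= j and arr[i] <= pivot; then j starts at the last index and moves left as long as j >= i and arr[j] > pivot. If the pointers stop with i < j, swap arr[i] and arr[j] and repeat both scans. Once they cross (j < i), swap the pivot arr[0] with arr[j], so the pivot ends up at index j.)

Hoare-style two-pointer partition with pivot = 9:

Initial array: [9, 29, 15, 23, 20, 15, 17, 14, 1]

Pointers start at i = 1, j = 8.
i stops at index 1 (arr[1]=29 > 9), j stops at index 8 (arr[8]=1 <= 9): swap arr[1] and arr[8], array becomes [9, 1, 15, 23, 20, 15, 17, 14, 29]
i ends at 2, j ends at 1: the pointers have crossed (j < i), so scanning stops.

Swap pivot arr[0] with arr[1] to place pivot at position 1: [1, 9, 15, 23, 20, 15, 17, 14, 29]
Pivot position: 1

After partitioning with pivot 9, the array becomes [1, 9, 15, 23, 20, 15, 17, 14, 29]. The pivot is placed at index 1. All elements to the left of the pivot are <= 9, and all elements to the right are > 9.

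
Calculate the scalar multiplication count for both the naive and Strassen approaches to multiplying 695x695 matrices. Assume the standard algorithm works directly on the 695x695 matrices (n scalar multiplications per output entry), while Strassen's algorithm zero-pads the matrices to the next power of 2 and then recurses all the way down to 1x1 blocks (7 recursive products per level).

Matrix multiplication for 695x695 matrices:

Strassen's algorithm requires power-of-2 dimensions. Pad 695x695 to 1024x1024 (next power of 2).

Standard algorithm: 695^3 = 335702375 multiplications
Strassen's algorithm: 7^(log2(1024)) = 7^10 = 282475249 multiplications
Savings: 335702375 - 282475249 = 53227126 multiplications

Standard: 335702375 multiplications (695^3). Strassen: 282475249 multiplications (7^10, after padding to 1024x1024). Strassen reduces 8 recursive multiplications to 7 at each level.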